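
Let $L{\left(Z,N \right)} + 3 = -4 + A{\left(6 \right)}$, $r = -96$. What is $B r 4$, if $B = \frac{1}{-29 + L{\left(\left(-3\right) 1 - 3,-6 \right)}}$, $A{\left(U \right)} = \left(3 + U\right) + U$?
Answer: $\frac{128}{7} \approx 18.286$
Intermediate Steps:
$A{\left(U \right)} = 3 + 2 U$
$L{\left(Z,N \right)} = 8$ ($L{\left(Z,N \right)} = -3 + \left(-4 + \left(3 + 2 \cdot 6\right)\right) = -3 + \left(-4 + \left(3 + 12\right)\right) = -3 + \left(-4 + 15\right) = -3 + 11 = 8$)
$B = - \frac{1}{21}$ ($B = \frac{1}{-29 + 8} = \frac{1}{-21} = - \frac{1}{21} \approx -0.047619$)
$B r 4 = \left(- \frac{1}{21}\right) \left(-96\right) 4 = \frac{32}{7} \cdot 4 = \frac{128}{7}$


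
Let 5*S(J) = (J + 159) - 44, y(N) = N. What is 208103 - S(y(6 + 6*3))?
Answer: 1040376/5 ≈ 2.0808e+5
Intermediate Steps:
S(J) = 23 + J/5 (S(J) = ((J + 159) - 44)/5 = ((159 + J) - 44)/5 = (115 + J)/5 = 23 + J/5)
208103 - S(y(6 + 6*3)) = 208103 - (23 + (6 + 6*3)/5) = 208103 - (23 + (6 + 18)/5) = 208103 - (23 + (⅕)*24) = 208103 - (23 + 24/5) = 208103 - 1*139/5 = 208103 - 139/5 = 1040376/5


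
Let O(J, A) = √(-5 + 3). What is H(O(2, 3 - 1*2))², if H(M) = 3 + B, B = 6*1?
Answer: 81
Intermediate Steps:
B = 6
O(J, A) = I*√2 (O(J, A) = √(-2) = I*√2)
H(M) = 9 (H(M) = 3 + 6 = 9)
H(O(2, 3 - 1*2))² = 9² = 81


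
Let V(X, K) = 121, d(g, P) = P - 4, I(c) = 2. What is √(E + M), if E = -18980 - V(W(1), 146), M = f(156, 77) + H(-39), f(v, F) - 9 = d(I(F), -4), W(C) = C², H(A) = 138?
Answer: I*√18962 ≈ 137.7*I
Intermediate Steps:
d(g, P) = -4 + P
f(v, F) = 1 (f(v, F) = 9 + (-4 - 4) = 9 - 8 = 1)
M = 139 (M = 1 + 138 = 139)
E = -19101 (E = -18980 - 1*121 = -18980 - 121 = -19101)
√(E + M) = √(-19101 + 139) = √(-18962) = I*√18962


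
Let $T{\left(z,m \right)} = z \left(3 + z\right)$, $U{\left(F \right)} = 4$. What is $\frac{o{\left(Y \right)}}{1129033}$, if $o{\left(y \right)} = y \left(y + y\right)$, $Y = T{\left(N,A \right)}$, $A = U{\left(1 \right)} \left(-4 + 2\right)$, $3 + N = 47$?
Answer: $\frac{8553248}{1129033} \approx 7.5757$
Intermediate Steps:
$N = 44$ ($N = -3 + 47 = 44$)
$A = -8$ ($A = 4 \left(-4 + 2\right) = 4 \left(-2\right) = -8$)
$Y = 2068$ ($Y = 44 \left(3 + 44\right) = 44 \cdot 47 = 2068$)
$o{\left(y \right)} = 2 y^{2}$ ($o{\left(y \right)} = y 2 y = 2 y^{2}$)
$\frac{o{\left(Y \right)}}{1129033} = \frac{2 \cdot 2068^{2}}{1129033} = 2 \cdot 4276624 \cdot \frac{1}{1129033} = 8553248 \cdot \frac{1}{1129033} = \frac{8553248}{1129033}$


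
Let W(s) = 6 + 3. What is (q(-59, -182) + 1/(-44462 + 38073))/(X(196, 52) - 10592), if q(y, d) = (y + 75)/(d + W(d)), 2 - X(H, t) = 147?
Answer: 102397/11867573889 ≈ 8.6283e-6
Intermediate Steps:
X(H, t) = -145 (X(H, t) = 2 - 1*147 = 2 - 147 = -145)
W(s) = 9
q(y, d) = (75 + y)/(9 + d) (q(y, d) = (y + 75)/(d + 9) = (75 + y)/(9 + d))
(q(-59, -182) + 1/(-44462 + 38073))/(X(196, 52) - 10592) = ((75 - 59)/(9 - 182) + 1/(-44462 + 38073))/(-145 - 10592) = (16/(-173) + 1/(-6389))/(-10737) = (-1/173*16 - 1/6389)*(-1/10737) = (-16/173 - 1/6389)*(-1/10737) = -102397/1105297*(-1/10737) = 102397/11867573889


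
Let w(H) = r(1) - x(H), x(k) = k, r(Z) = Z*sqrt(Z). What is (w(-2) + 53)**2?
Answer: 3136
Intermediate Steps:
r(Z) = Z**(3/2)
w(H) = 1 - H (w(H) = 1**(3/2) - H = 1 - H)
(w(-2) + 53)**2 = ((1 - 1*(-2)) + 53)**2 = ((1 + 2) + 53)**2 = (3 + 53)**2 = 56**2 = 3136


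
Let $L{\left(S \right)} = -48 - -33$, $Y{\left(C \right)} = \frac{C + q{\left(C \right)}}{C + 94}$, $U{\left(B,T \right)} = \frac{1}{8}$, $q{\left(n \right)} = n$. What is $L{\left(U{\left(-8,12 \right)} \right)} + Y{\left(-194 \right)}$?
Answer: $- \frac{278}{25} \approx -11.12$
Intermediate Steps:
$U{\left(B,T \right)} = \frac{1}{8}$
$Y{\left(C \right)} = \frac{2 C}{94 + C}$ ($Y{\left(C \right)} = \frac{C + C}{C + 94} = \frac{2 C}{94 + C}$)
$L{\left(S \right)} = -15$ ($L{\left(S \right)} = -48 + 33 = -15$)
$L{\left(U{\left(-8,12 \right)} \right)} + Y{\left(-194 \right)} = -15 + 2 \left(-194\right) \frac{1}{94 - 194} = -15 + 2 \left(-194\right) \frac{1}{-100} = -15 + 2 \left(-194\right) \left(- \frac{1}{100}\right) = -15 + \frac{97}{25} = - \frac{278}{25}$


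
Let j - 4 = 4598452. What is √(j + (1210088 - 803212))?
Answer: 6*√139037 ≈ 2237.3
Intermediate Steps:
j = 4598456 (j = 4 + 4598452 = 4598456)
√(j + (1210088 - 803212)) = √(4598456 + (1210088 - 803212)) = √(4598456 + 406876) = √5005332 = 6*√139037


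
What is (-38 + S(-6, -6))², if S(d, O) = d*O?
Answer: 4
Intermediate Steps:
S(d, O) = O*d
(-38 + S(-6, -6))² = (-38 - 6*(-6))² = (-38 + 36)² = (-2)² = 4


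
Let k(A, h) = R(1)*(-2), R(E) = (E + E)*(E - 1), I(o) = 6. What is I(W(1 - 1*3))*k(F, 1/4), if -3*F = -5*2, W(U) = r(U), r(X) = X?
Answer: 0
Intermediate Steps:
W(U) = U
R(E) = 2*E*(-1 + E) (R(E) = (2*E)*(-1 + E) = 2*E*(-1 + E))
F = 10/3 (F = -(-5)*2/3 = -1/3*(-10) = 10/3 ≈ 3.3333)
k(A, h) = 0 (k(A, h) = (2*1*(-1 + 1))*(-2) = (2*1*0)*(-2) = 0*(-2) = 0)
I(W(1 - 1*3))*k(F, 1/4) = 6*0 = 0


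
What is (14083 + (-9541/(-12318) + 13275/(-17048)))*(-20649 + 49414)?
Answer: 42534670339449475/104998632 ≈ 4.0510e+8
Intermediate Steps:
(14083 + (-9541/(-12318) + 13275/(-17048)))*(-20649 + 49414) = (14083 + (-9541*(-1/12318) + 13275*(-1/17048)))*28765 = (14083 + (9541/12318 - 13275/17048))*28765 = (14083 - 433241/104998632)*28765 = (1478695301215/104998632)*28765 = 42534670339449475/104998632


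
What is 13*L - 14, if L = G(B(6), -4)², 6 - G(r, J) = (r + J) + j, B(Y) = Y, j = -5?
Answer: 1039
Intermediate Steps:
G(r, J) = 11 - J - r (G(r, J) = 6 - ((r + J) - 5) = 6 - ((J + r) - 5) = 6 - (-5 + J + r) = 6 + (5 - J - r) = 11 - J - r)
L = 81 (L = (11 - 1*(-4) - 1*6)² = (11 + 4 - 6)² = 9² = 81)
13*L - 14 = 13*81 - 14 = 1053 - 14 = 1039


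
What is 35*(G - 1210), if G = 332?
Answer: -30730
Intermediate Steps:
35*(G - 1210) = 35*(332 - 1210) = 35*(-878) = -30730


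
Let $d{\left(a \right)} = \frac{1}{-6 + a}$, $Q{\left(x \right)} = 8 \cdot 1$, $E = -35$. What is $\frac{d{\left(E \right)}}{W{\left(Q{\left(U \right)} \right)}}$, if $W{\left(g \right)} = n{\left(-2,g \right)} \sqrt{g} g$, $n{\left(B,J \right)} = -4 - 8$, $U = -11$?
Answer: $\frac{\sqrt{2}}{15744} \approx 8.9826 \cdot 10^{-5}$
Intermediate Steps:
$Q{\left(x \right)} = 8$
$n{\left(B,J \right)} = -12$
$W{\left(g \right)} = - 12 g^{\frac{3}{2}}$ ($W{\left(g \right)} = - 12 \sqrt{g} g = - 12 g^{\frac{3}{2}}$)
$\frac{d{\left(E \right)}}{W{\left(Q{\left(U \right)} \right)}} = \frac{1}{\left(-6 - 35\right) \left(- 12 \cdot 8^{\frac{3}{2}}\right)} = \frac{1}{\left(-41\right) \left(- 12 \cdot 16 \sqrt{2}\right)} = - \frac{1}{41 \left(- 192 \sqrt{2}\right)} = - \frac{\left(- \frac{1}{384}\right) \sqrt{2}}{41} = \frac{\sqrt{2}}{15744}$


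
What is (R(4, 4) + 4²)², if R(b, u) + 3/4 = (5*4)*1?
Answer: 19881/16 ≈ 1242.6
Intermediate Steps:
R(b, u) = 77/4 (R(b, u) = -¾ + (5*4)*1 = -¾ + 20*1 = -¾ + 20 = 77/4)
(R(4, 4) + 4²)² = (77/4 + 4²)² = (77/4 + 16)² = (141/4)² = 19881/16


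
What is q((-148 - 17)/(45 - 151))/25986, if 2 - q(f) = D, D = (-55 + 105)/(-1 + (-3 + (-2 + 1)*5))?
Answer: 34/116937 ≈ 0.00029075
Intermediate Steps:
D = -50/9 (D = 50/(-1 + (-3 - 1*5)) = 50/(-1 + (-3 - 5)) = 50/(-1 - 8) = 50/(-9) = 50*(-⅑) = -50/9 ≈ -5.5556)
q(f) = 68/9 (q(f) = 2 - 1*(-50/9) = 2 + 50/9 = 68/9)
q((-148 - 17)/(45 - 151))/25986 = (68/9)/25986 = (68/9)*(1/25986) = 34/116937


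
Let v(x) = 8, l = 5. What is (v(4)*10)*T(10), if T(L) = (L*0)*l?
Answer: 0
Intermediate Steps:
T(L) = 0 (T(L) = (L*0)*5 = 0*5 = 0)
(v(4)*10)*T(10) = (8*10)*0 = 80*0 = 0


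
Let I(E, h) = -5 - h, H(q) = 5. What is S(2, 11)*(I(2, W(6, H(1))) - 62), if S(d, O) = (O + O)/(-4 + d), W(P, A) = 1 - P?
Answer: 682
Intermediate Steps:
S(d, O) = 2*O/(-4 + d) (S(d, O) = (2*O)/(-4 + d) = 2*O/(-4 + d))
S(2, 11)*(I(2, W(6, H(1))) - 62) = (2*11/(-4 + 2))*((-5 - (1 - 1*6)) - 62) = (2*11/(-2))*((-5 - (1 - 6)) - 62) = (2*11*(-½))*((-5 - 1*(-5)) - 62) = -11*((-5 + 5) - 62) = -11*(0 - 62) = -11*(-62) = 682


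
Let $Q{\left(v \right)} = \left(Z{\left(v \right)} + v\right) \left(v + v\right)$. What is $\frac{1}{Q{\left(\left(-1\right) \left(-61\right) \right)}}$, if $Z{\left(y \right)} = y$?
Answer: $\frac{1}{14884} \approx 6.7186 \cdot 10^{-5}$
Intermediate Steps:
$Q{\left(v \right)} = 4 v^{2}$ ($Q{\left(v \right)} = \left(v + v\right) \left(v + v\right) = 2 v 2 v = 4 v^{2}$)
$\frac{1}{Q{\left(\left(-1\right) \left(-61\right) \right)}} = \frac{1}{4 \left(\left(-1\right) \left(-61\right)\right)^{2}} = \frac{1}{4 \cdot 61^{2}} = \frac{1}{4 \cdot 3721} = \frac{1}{14884}$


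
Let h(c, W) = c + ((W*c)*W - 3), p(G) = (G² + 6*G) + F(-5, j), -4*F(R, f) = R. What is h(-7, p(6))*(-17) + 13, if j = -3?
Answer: 10218959/16 ≈ 6.3869e+5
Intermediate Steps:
F(R, f) = -R/4
p(G) = 5/4 + G² + 6*G (p(G) = (G² + 6*G) - ¼*(-5) = (G² + 6*G) + 5/4 = 5/4 + G² + 6*G)
h(c, W) = -3 + c + c*W² (h(c, W) = c + (c*W² - 3) = c + (-3 + c*W²) = -3 + c + c*W²)
h(-7, p(6))*(-17) + 13 = (-3 - 7 - 7*(5/4 + 6² + 6*6)²)*(-17) + 13 = (-3 - 7 - 7*(5/4 + 36 + 36)²)*(-17) + 13 = (-3 - 7 - 7*(293/4)²)*(-17) + 13 = (-3 - 7 - 7*85849/16)*(-17) + 13 = (-3 - 7 - 600943/16)*(-17) + 13 = -601103/16*(-17) + 13 = 10218751/16 + 13 = 10218959/16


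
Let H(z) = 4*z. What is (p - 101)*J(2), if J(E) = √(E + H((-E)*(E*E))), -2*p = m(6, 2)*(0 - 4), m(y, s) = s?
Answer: -97*I*√30 ≈ -531.29*I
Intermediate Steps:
p = 4 (p = -(0 - 4) = -(-4) = -½*(-8) = 4)
J(E) = √(E - 4*E³) (J(E) = √(E + 4*((-E)*(E*E))) = √(E + 4*((-E)*E²)) = √(E + 4*(-E³)) = √(E - 4*E³))
(p - 101)*J(2) = (4 - 101)*√(2 - 4*2³) = -97*√(2 - 4*8) = -97*√(2 - 32) = -97*I*√30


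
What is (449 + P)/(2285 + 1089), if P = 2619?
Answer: 1534/1687 ≈ 0.90931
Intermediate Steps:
(449 + P)/(2285 + 1089) = (449 + 2619)/(2285 + 1089) = 3068/3374 = 3068*(1/3374) = 1534/1687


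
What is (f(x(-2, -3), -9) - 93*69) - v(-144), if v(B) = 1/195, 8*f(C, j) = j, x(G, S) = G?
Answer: -10012283/1560 ≈ -6418.1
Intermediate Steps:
f(C, j) = j/8
v(B) = 1/195
(f(x(-2, -3), -9) - 93*69) - v(-144) = ((1/8)*(-9) - 93*69) - 1*1/195 = (-9/8 - 6417) - 1/195 = -51345/8 - 1/195 = -10012283/1560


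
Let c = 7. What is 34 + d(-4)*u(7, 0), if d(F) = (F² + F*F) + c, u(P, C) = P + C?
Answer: 307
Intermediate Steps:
u(P, C) = C + P
d(F) = 7 + 2*F² (d(F) = (F² + F*F) + 7 = (F² + F²) + 7 = 2*F² + 7 = 7 + 2*F²)
34 + d(-4)*u(7, 0) = 34 + (7 + 2*(-4)²)*(0 + 7) = 34 + (7 + 2*16)*7 = 34 + (7 + 32)*7 = 34 + 39*7 = 34 + 273 = 307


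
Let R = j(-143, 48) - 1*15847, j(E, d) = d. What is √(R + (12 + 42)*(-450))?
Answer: I*√40099 ≈ 200.25*I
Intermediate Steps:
R = -15799 (R = 48 - 1*15847 = 48 - 15847 = -15799)
√(R + (12 + 42)*(-450)) = √(-15799 + (12 + 42)*(-450)) = √(-15799 + 54*(-450)) = √(-15799 - 24300) = √(-40099) = I*√40099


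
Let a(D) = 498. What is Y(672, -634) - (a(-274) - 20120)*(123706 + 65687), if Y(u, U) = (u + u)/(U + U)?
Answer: 1178057414046/317 ≈ 3.7163e+9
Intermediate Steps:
Y(u, U) = u/U (Y(u, U) = (2*u)/((2*U)) = (2*u)*(1/(2*U)) = u/U)
Y(672, -634) - (a(-274) - 20120)*(123706 + 65687) = 672/(-634) - (498 - 20120)*(123706 + 65687) = 672*(-1/634) - (-19622)*189393 = -336/317 - 1*(-3716269446) = -336/317 + 3716269446 = 1178057414046/317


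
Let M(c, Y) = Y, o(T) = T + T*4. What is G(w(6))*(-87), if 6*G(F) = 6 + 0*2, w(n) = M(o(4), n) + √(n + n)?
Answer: -87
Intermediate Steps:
o(T) = 5*T (o(T) = T + 4*T = 5*T)
w(n) = n + √2*√n (w(n) = n + √(n + n) = n + √(2*n) = n + √2*√n)
G(F) = 1 (G(F) = (6 + 0*2)/6 = (6 + 0)/6 = (⅙)*6 = 1)
G(w(6))*(-87) = 1*(-87) = -87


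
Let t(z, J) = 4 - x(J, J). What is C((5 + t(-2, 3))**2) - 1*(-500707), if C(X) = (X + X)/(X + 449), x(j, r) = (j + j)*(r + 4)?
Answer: 385044772/769 ≈ 5.0071e+5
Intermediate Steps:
x(j, r) = 2*j*(4 + r) (x(j, r) = (2*j)*(4 + r) = 2*j*(4 + r))
t(z, J) = 4 - 2*J*(4 + J)
C(X) = 2*X/(449 + X) (C(X) = (2*X)/(449 + X) = 2*X/(449 + X))
C((5 + t(-2, 3))**2) - 1*(-500707) = 2*(5 + (4 - 2*3*(4 + 3)))**2/(449 + (5 + (4 - 2*3*(4 + 3)))**2) - 1*(-500707) = 2*(5 + (4 - 2*3*7))**2/(449 + (5 + (4 - 2*3*7))**2) + 500707 = 2*(5 + (4 - 42))**2/(449 + (5 + (4 - 42))**2) + 500707 = 2*(5 - 38)**2/(449 + (5 - 38)**2) + 500707 = 2*(-33)**2/(449 + (-33)**2) + 500707 = 2*1089/(449 + 1089) + 500707 = 2*1089/1538 + 500707 = 2*1089*(1/1538) + 500707 = 1089/769 + 500707 = 385044772/769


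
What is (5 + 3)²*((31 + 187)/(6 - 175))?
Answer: -13952/169 ≈ -82.556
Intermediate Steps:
(5 + 3)²*((31 + 187)/(6 - 175)) = 8²*(218/(-169)) = 64*(218*(-1/169)) = 64*(-218/169) = -13952/169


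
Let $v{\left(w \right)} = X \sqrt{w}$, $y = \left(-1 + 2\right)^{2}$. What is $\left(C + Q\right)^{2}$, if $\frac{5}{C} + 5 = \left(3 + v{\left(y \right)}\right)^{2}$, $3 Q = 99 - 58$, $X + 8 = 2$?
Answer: $\frac{32041}{144} \approx 222.51$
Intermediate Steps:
$X = -6$ ($X = -8 + 2 = -6$)
$Q = \frac{41}{3}$ ($Q = \frac{99 - 58}{3} = \frac{1}{3} \cdot 41 = \frac{41}{3} \approx 13.667$)
$y = 1$ ($y = 1^{2} = 1$)
$v{\left(w \right)} = - 6 \sqrt{w}$
$C = \frac{5}{4}$ ($C = \frac{5}{-5 + \left(3 - 6 \sqrt{1}\right)^{2}} = \frac{5}{-5 + \left(3 - 6\right)^{2}} = \frac{5}{-5 + \left(-3\right)^{2}} = \frac{5}{-5 + 9} = \frac{5}{4} \approx 1.25$)
$\left(C + Q\right)^{2} = \left(\frac{5}{4} + \frac{41}{3}\right)^{2} = \left(\frac{179}{12}\right)^{2} = \frac{32041}{144}$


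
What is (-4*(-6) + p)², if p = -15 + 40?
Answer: 2401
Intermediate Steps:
p = 25
(-4*(-6) + p)² = (-4*(-6) + 25)² = (24 + 25)² = 49² = 2401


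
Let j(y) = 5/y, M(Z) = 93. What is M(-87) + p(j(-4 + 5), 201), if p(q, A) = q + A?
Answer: 299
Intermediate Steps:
p(q, A) = A + q
M(-87) + p(j(-4 + 5), 201) = 93 + (201 + 5/(-4 + 5)) = 93 + (201 + 5/1) = 93 + (201 + 5*1) = 93 + (201 + 5) = 93 + 206 = 299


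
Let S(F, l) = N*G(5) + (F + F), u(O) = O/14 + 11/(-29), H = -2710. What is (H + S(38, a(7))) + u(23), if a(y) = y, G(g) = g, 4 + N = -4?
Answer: -1085131/406 ≈ -2672.7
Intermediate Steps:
N = -8 (N = -4 - 4 = -8)
u(O) = -11/29 + O/14 (u(O) = O*(1/14) + 11*(-1/29) = O/14 - 11/29 = -11/29 + O/14)
S(F, l) = -40 + 2*F (S(F, l) = -8*5 + (F + F) = -40 + 2*F)
(H + S(38, a(7))) + u(23) = (-2710 + (-40 + 2*38)) + (-11/29 + (1/14)*23) = (-2710 + (-40 + 76)) + (-11/29 + 23/14) = (-2710 + 36) + 513/406 = -2674 + 513/406 = -1085131/406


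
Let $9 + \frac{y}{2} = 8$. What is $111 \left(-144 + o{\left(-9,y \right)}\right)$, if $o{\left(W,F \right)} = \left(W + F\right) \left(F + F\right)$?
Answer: $-11100$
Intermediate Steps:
$y = -2$ ($y = -18 + 2 \cdot 8 = -18 + 16 = -2$)
$o{\left(W,F \right)} = 2 F \left(F + W\right)$ ($o{\left(W,F \right)} = \left(F + W\right) 2 F = 2 F \left(F + W\right)$)
$111 \left(-144 + o{\left(-9,y \right)}\right) = 111 \left(-144 + 2 \left(-2\right) \left(-2 - 9\right)\right) = 111 \left(-144 + 2 \left(-2\right) \left(-11\right)\right) = 111 \left(-144 + 44\right) = 111 \left(-100\right) = -11100$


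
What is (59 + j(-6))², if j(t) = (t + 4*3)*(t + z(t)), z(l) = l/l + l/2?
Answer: 121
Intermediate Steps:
z(l) = 1 + l/2 (z(l) = 1 + l*(½) = 1 + l/2)
j(t) = (1 + 3*t/2)*(12 + t) (j(t) = (t + 4*3)*(t + (1 + t/2)) = (t + 12)*(1 + 3*t/2) = (12 + t)*(1 + 3*t/2) = (1 + 3*t/2)*(12 + t))
(59 + j(-6))² = (59 + (12 + 19*(-6) + (3/2)*(-6)²))² = (59 + (12 - 114 + (3/2)*36))² = (59 + (12 - 114 + 54))² = (59 - 48)² = 11² = 121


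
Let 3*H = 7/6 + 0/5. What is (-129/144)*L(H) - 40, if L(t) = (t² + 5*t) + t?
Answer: -656695/15552 ≈ -42.226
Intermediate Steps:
H = 7/18 (H = (7/6 + 0/5)/3 = (7*(⅙) + 0*(⅕))/3 = (7/6 + 0)/3 = (⅓)*(7/6) = 7/18 ≈ 0.38889)
L(t) = t² + 6*t
(-129/144)*L(H) - 40 = (-129/144)*(7*(6 + 7/18)/18) - 40 = (-129*1/144)*((7/18)*(115/18)) - 40 = -43/48*805/324 - 40 = -34615/15552 - 40 = -656695/15552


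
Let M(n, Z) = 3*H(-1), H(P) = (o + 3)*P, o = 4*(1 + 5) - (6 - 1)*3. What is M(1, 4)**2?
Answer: 1296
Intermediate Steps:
o = 9 (o = 4*6 - 5*3 = 24 - 1*15 = 24 - 15 = 9)
H(P) = 12*P (H(P) = (9 + 3)*P = 12*P)
M(n, Z) = -36 (M(n, Z) = 3*(12*(-1)) = 3*(-12) = -36)
M(1, 4)**2 = (-36)**2 = 1296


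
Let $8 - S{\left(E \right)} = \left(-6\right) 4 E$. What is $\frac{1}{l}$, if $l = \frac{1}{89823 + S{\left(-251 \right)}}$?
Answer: $83807$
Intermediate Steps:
$S{\left(E \right)} = 8 + 24 E$ ($S{\left(E \right)} = 8 - \left(-6\right) 4 E = 8 - - 24 E = 8 + 24 E$)
$l = \frac{1}{83807}$ ($l = \frac{1}{89823 + \left(8 + 24 \left(-251\right)\right)} = \frac{1}{89823 + \left(8 - 6024\right)} = \frac{1}{89823 - 6016} = \frac{1}{83807} \approx 1.1932 \cdot 10^{-5}$)
$\frac{1}{l} = \frac{1}{\frac{1}{83807}} = 83807$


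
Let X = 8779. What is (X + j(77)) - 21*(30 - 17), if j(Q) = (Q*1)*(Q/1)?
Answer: 14435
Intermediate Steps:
j(Q) = Q² (j(Q) = Q*(Q*1) = Q*Q = Q²)
(X + j(77)) - 21*(30 - 17) = (8779 + 77²) - 21*(30 - 17) = (8779 + 5929) - 21*13 = 14708 - 273 = 14435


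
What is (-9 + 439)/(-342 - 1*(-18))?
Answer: -215/162 ≈ -1.3272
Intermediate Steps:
(-9 + 439)/(-342 - 1*(-18)) = 430/(-342 + 18) = 430/(-324) = 430*(-1/324) = -215/162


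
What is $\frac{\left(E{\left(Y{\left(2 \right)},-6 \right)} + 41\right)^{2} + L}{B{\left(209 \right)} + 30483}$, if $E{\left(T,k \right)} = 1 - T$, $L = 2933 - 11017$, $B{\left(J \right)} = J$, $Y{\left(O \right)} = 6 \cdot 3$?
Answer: $- \frac{1877}{7673} \approx -0.24462$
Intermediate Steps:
$Y{\left(O \right)} = 18$
$L = -8084$
$\frac{\left(E{\left(Y{\left(2 \right)},-6 \right)} + 41\right)^{2} + L}{B{\left(209 \right)} + 30483} = \frac{\left(\left(1 - 18\right) + 41\right)^{2} - 8084}{209 + 30483} = \frac{\left(\left(1 - 18\right) + 41\right)^{2} - 8084}{30692} = \left(\left(-17 + 41\right)^{2} - 8084\right) \frac{1}{30692} = \left(24^{2} - 8084\right) \frac{1}{30692} = \left(576 - 8084\right) \frac{1}{30692} = \left(-7508\right) \frac{1}{30692} = - \frac{1877}{7673}$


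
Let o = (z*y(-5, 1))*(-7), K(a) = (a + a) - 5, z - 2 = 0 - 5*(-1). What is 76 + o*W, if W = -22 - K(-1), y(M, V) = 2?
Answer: 1546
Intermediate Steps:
z = 7 (z = 2 + (0 - 5*(-1)) = 2 + (0 + 5) = 2 + 5 = 7)
K(a) = -5 + 2*a (K(a) = 2*a - 5 = -5 + 2*a)
o = -98 (o = (7*2)*(-7) = 14*(-7) = -98)
W = -15 (W = -22 - (-5 + 2*(-1)) = -22 - (-5 - 2) = -22 - 1*(-7) = -22 + 7 = -15)
76 + o*W = 76 - 98*(-15) = 76 + 1470 = 1546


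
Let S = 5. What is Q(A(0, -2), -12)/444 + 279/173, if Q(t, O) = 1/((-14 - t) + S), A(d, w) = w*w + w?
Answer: 1362463/844932 ≈ 1.6125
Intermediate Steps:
A(d, w) = w + w² (A(d, w) = w² + w = w + w²)
Q(t, O) = 1/(-9 - t) (Q(t, O) = 1/((-14 - t) + 5) = 1/(-9 - t))
Q(A(0, -2), -12)/444 + 279/173 = -1/(9 - 2*(1 - 2))/444 + 279/173 = -1/(9 - 2*(-1))*(1/444) + 279*(1/173) = -1/(9 + 2)*(1/444) + 279/173 = -1/11*(1/444) + 279/173 = -1*1/11*(1/444) + 279/173 = -1/11*1/444 + 279/173 = -1/4884 + 279/173 = 1362463/844932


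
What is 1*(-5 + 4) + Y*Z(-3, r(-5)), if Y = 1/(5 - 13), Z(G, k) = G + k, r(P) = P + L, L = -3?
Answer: 3/8 ≈ 0.37500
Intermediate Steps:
r(P) = -3 + P (r(P) = P - 3 = -3 + P)
Y = -⅛ (Y = 1/(-8) = -⅛ ≈ -0.12500)
1*(-5 + 4) + Y*Z(-3, r(-5)) = 1*(-5 + 4) - (-3 + (-3 - 5))/8 = 1*(-1) - (-3 - 8)/8 = -1 - ⅛*(-11) = -1 + 11/8 = 3/8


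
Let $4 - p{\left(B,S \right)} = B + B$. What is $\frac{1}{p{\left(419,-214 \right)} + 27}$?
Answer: $- \frac{1}{807} \approx -0.0012392$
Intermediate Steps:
$p{\left(B,S \right)} = 4 - 2 B$ ($p{\left(B,S \right)} = 4 - \left(B + B\right) = 4 - 2 B$)
$\frac{1}{p{\left(419,-214 \right)} + 27} = \frac{1}{\left(4 - 838\right) + 27} = \frac{1}{-834 + 27} = \frac{1}{-807} = - \frac{1}{807}$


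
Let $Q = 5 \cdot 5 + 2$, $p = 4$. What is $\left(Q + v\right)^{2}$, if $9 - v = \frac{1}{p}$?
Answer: $\frac{20449}{16} \approx 1278.1$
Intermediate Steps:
$Q = 27$ ($Q = 25 + 2 = 27$)
$v = \frac{35}{4}$ ($v = 9 - \frac{1}{4} = \frac{35}{4} \approx 8.75$)
$\left(Q + v\right)^{2} = \left(27 + \frac{35}{4}\right)^{2} = \left(\frac{143}{4}\right)^{2} = \frac{20449}{16}$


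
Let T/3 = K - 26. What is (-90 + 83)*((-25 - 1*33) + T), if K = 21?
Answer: 511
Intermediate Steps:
T = -15 (T = 3*(21 - 26) = 3*(-5) = -15)
(-90 + 83)*((-25 - 1*33) + T) = (-90 + 83)*((-25 - 1*33) - 15) = -7*((-25 - 33) - 15) = -7*(-58 - 15) = -7*(-73) = 511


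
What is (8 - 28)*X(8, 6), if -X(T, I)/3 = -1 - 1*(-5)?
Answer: 240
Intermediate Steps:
X(T, I) = -12 (X(T, I) = -3*(-1 - 1*(-5)) = -3*(-1 + 5) = -3*4 = -12)
(8 - 28)*X(8, 6) = (8 - 28)*(-12) = -20*(-12) = 240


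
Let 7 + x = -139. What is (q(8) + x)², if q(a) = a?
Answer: 19044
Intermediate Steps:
x = -146 (x = -7 - 139 = -146)
(q(8) + x)² = (8 - 146)² = (-138)² = 19044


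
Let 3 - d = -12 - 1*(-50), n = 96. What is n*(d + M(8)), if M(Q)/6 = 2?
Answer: -2208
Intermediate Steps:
M(Q) = 12 (M(Q) = 6*2 = 12)
d = -35 (d = 3 - (-12 - 1*(-50)) = 3 - (-12 + 50) = 3 - 1*38 = 3 - 38 = -35)
n*(d + M(8)) = 96*(-35 + 12) = 96*(-23) = -2208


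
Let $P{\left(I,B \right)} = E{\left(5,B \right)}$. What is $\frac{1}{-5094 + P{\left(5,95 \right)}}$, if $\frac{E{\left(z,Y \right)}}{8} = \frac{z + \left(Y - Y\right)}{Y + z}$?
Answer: $- \frac{5}{25468} \approx -0.00019632$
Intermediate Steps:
$E{\left(z,Y \right)} = \frac{8 z}{Y + z}$ ($E{\left(z,Y \right)} = 8 \frac{z + \left(Y - Y\right)}{Y + z} = 8 \frac{z + 0}{Y + z} = 8 \frac{z}{Y + z} = \frac{8 z}{Y + z}$)
$P{\left(I,B \right)} = \frac{40}{5 + B}$ ($P{\left(I,B \right)} = 8 \cdot 5 \frac{1}{B + 5} = 8 \cdot 5 \frac{1}{5 + B} = \frac{40}{5 + B}$)
$\frac{1}{-5094 + P{\left(5,95 \right)}} = \frac{1}{-5094 + \frac{40}{5 + 95}} = \frac{1}{-5094 + \frac{40}{100}} = \frac{1}{-5094 + 40 \cdot \frac{1}{100}} = \frac{1}{-5094 + \frac{2}{5}} = \frac{1}{- \frac{25468}{5}} = - \frac{5}{25468}$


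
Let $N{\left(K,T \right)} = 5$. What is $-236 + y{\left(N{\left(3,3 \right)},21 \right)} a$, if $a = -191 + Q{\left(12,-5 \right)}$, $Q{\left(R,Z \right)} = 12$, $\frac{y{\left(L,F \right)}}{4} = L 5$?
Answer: $-18136$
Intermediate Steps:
$y{\left(L,F \right)} = 20 L$ ($y{\left(L,F \right)} = 4 L 5 = 4 \cdot 5 L = 20 L$)
$a = -179$ ($a = -191 + 12 = -179$)
$-236 + y{\left(N{\left(3,3 \right)},21 \right)} a = -236 + 20 \cdot 5 \left(-179\right) = -236 + 100 \left(-179\right) = -236 - 17900 = -18136$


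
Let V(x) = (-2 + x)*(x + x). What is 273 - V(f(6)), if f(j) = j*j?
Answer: -2175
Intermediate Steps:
f(j) = j²
V(x) = 2*x*(-2 + x) (V(x) = (-2 + x)*(2*x) = 2*x*(-2 + x))
273 - V(f(6)) = 273 - 2*6²*(-2 + 6²) = 273 - 2*36*(-2 + 36) = 273 - 2*36*34 = 273 - 1*2448 = 273 - 2448 = -2175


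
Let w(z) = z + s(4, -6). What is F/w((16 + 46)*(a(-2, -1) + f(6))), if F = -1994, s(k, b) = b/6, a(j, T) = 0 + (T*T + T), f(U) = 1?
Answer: -1994/61 ≈ -32.689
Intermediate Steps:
a(j, T) = T + T² (a(j, T) = 0 + (T² + T) = 0 + (T + T²) = T + T²)
s(k, b) = b/6 (s(k, b) = b*(⅙) = b/6)
w(z) = -1 + z (w(z) = z + (⅙)*(-6) = z - 1 = -1 + z)
F/w((16 + 46)*(a(-2, -1) + f(6))) = -1994/(-1 + (16 + 46)*(-(1 - 1) + 1)) = -1994/(-1 + 62*(-1*0 + 1)) = -1994/(-1 + 62*(0 + 1)) = -1994/(-1 + 62*1) = -1994/(-1 + 62) = -1994/61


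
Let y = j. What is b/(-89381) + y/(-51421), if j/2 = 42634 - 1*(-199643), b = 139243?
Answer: -50469935377/4596060401 ≈ -10.981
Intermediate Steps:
j = 484554 (j = 2*(42634 - 1*(-199643)) = 2*(42634 + 199643) = 2*242277 = 484554)
y = 484554
b/(-89381) + y/(-51421) = 139243/(-89381) + 484554/(-51421) = 139243*(-1/89381) + 484554*(-1/51421) = -139243/89381 - 484554/51421 = -50469935377/4596060401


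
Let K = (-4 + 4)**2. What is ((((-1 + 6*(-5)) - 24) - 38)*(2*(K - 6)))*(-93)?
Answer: -103788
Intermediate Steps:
K = 0 (K = 0**2 = 0)
((((-1 + 6*(-5)) - 24) - 38)*(2*(K - 6)))*(-93) = ((((-1 + 6*(-5)) - 24) - 38)*(2*(0 - 6)))*(-93) = ((((-1 - 30) - 24) - 38)*(2*(-6)))*(-93) = (((-31 - 24) - 38)*(-12))*(-93) = ((-55 - 38)*(-12))*(-93) = -93*(-12)*(-93) = 1116*(-93) = -103788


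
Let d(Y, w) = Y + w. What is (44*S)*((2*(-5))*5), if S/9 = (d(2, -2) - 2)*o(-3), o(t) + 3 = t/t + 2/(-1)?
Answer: -158400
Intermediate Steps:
o(t) = -4 (o(t) = -3 + (t/t + 2/(-1)) = -3 + (1 + 2*(-1)) = -3 + (1 - 2) = -3 - 1 = -4)
S = 72 (S = 9*(((2 - 2) - 2)*(-4)) = 9*((0 - 2)*(-4)) = 9*(-2*(-4)) = 9*8 = 72)
(44*S)*((2*(-5))*5) = (44*72)*((2*(-5))*5) = 3168*(-10*5) = 3168*(-50) = -158400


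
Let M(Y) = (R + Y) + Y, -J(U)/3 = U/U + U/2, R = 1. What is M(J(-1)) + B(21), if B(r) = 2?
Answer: 0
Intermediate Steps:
J(U) = -3 - 3*U/2 (J(U) = -3*(U/U + U/2) = -3*(1 + U*(1/2)) = -3*(1 + U/2) = -3 - 3*U/2)
M(Y) = 1 + 2*Y (M(Y) = (1 + Y) + Y = 1 + 2*Y)
M(J(-1)) + B(21) = (1 + 2*(-3 - 3/2*(-1))) + 2 = (1 + 2*(-3 + 3/2)) + 2 = (1 + 2*(-3/2)) + 2 = (1 - 3) + 2 = -2 + 2 = 0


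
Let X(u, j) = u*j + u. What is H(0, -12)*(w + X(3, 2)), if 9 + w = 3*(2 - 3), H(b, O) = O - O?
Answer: 0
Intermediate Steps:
X(u, j) = u + j*u (X(u, j) = j*u + u = u + j*u)
H(b, O) = 0 (H(b, O) = O - O = 0)
w = -12 (w = -9 + 3*(2 - 3) = -9 + 3*(-1) = -9 - 3 = -12)
H(0, -12)*(w + X(3, 2)) = 0*(-12 + 3*(1 + 2)) = 0*(-12 + 3*3) = 0*(-12 + 9) = 0*(-3) = 0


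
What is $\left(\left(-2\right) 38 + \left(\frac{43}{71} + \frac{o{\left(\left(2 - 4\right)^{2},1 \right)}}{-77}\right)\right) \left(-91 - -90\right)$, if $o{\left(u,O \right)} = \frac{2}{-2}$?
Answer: $\frac{412110}{5467} \approx 75.381$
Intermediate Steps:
$o{\left(u,O \right)} = -1$ ($o{\left(u,O \right)} = 2 \left(- \frac{1}{2}\right) = -1$)
$\left(\left(-2\right) 38 + \left(\frac{43}{71} + \frac{o{\left(\left(2 - 4\right)^{2},1 \right)}}{-77}\right)\right) \left(-91 - -90\right) = \left(\left(-2\right) 38 + \left(\frac{43}{71} - \frac{1}{-77}\right)\right) \left(-91 - -90\right) = \left(-76 + \left(43 \cdot \frac{1}{71} - - \frac{1}{77}\right)\right) \left(-91 + 90\right) = \left(-76 + \left(\frac{43}{71} + \frac{1}{77}\right)\right) \left(-1\right) = \left(-76 + \frac{3382}{5467}\right) \left(-1\right) = \left(- \frac{412110}{5467}\right) \left(-1\right) = \frac{412110}{5467}$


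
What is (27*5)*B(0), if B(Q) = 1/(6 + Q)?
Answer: 45/2 ≈ 22.500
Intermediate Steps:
(27*5)*B(0) = (27*5)/(6 + 0) = 135/6 = 135*(⅙) = 45/2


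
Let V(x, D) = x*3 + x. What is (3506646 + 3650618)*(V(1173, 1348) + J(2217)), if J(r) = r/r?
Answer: 33589039952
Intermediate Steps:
V(x, D) = 4*x (V(x, D) = 3*x + x = 4*x)
J(r) = 1
(3506646 + 3650618)*(V(1173, 1348) + J(2217)) = (3506646 + 3650618)*(4*1173 + 1) = 7157264*(4692 + 1) = 7157264*4693 = 33589039952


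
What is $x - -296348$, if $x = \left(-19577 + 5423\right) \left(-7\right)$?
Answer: $395426$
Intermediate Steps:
$x = 99078$ ($x = \left(-14154\right) \left(-7\right) = 99078$)
$x - -296348 = 99078 - -296348 = 99078 + 296348 = 395426$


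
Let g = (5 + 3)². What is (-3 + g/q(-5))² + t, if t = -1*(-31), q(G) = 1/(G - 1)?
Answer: 149800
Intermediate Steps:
q(G) = 1/(-1 + G)
t = 31
g = 64 (g = 8² = 64)
(-3 + g/q(-5))² + t = (-3 + 64/(1/(-1 - 5)))² + 31 = (-3 + 64/(1/(-6)))² + 31 = (-3 + 64/(-⅙))² + 31 = (-3 + 64*(-6))² + 31 = (-3 - 384)² + 31 = (-387)² + 31 = 149769 + 31 = 149800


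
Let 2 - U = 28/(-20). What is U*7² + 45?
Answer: 1058/5 ≈ 211.60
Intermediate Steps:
U = 17/5 (U = 2 - 28/(-20) = 2 - 28*(-1)/20 = 2 - 1*(-7/5) = 2 + 7/5 = 17/5 ≈ 3.4000)
U*7² + 45 = (17/5)*7² + 45 = (17/5)*49 + 45 = 833/5 + 45 = 1058/5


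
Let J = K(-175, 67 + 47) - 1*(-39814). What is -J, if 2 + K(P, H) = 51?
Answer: -39863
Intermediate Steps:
K(P, H) = 49 (K(P, H) = -2 + 51 = 49)
J = 39863 (J = 49 - 1*(-39814) = 49 + 39814 = 39863)
-J = -1*39863 = -39863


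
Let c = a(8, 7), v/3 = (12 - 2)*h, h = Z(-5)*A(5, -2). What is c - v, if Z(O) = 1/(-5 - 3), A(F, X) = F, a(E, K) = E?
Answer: 107/4 ≈ 26.750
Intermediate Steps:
Z(O) = -⅛ (Z(O) = 1/(-8) = -⅛)
h = -5/8 (h = -⅛*5 = -5/8 ≈ -0.62500)
v = -75/4 (v = 3*((12 - 2)*(-5/8)) = 3*(10*(-5/8)) = 3*(-25/4) = -75/4 ≈ -18.750)
c = 8
c - v = 8 - 1*(-75/4) = 8 + 75/4 = 107/4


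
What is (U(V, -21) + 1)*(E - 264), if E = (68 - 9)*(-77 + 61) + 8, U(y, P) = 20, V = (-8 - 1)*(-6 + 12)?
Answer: -25200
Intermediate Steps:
V = -54 (V = -9*6 = -54)
E = -936 (E = 59*(-16) + 8 = -944 + 8 = -936)
(U(V, -21) + 1)*(E - 264) = (20 + 1)*(-936 - 264) = 21*(-1200) = -25200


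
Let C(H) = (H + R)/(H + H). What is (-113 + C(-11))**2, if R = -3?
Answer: 1527696/121 ≈ 12626.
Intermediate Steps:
C(H) = (-3 + H)/(2*H) (C(H) = (H - 3)/(H + H) = (-3 + H)/((2*H)) = (-3 + H)*(1/(2*H)) = (-3 + H)/(2*H))
(-113 + C(-11))**2 = (-113 + (1/2)*(-3 - 11)/(-11))**2 = (-113 + (1/2)*(-1/11)*(-14))**2 = (-113 + 7/11)**2 = (-1236/11)**2 = 1527696/121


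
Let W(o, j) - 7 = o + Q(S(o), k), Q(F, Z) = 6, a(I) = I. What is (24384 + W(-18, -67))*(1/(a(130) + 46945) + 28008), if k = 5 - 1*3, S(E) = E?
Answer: 32143141055779/47075 ≈ 6.8281e+8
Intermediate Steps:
k = 2 (k = 5 - 3 = 2)
W(o, j) = 13 + o (W(o, j) = 7 + (o + 6) = 7 + (6 + o) = 13 + o)
(24384 + W(-18, -67))*(1/(a(130) + 46945) + 28008) = (24384 + (13 - 18))*(1/(130 + 46945) + 28008) = (24384 - 5)*(1/47075 + 28008) = 24379*(1/47075 + 28008) = 24379*(1318476601/47075) = 32143141055779/47075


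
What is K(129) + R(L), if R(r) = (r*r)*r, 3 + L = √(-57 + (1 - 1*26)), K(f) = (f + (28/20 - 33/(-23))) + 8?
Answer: 97846/115 - 55*I*√82 ≈ 850.83 - 498.05*I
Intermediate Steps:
K(f) = 1246/115 + f (K(f) = (f + (28*(1/20) - 33*(-1/23))) + 8 = (f + (7/5 + 33/23)) + 8 = (f + 326/115) + 8 = (326/115 + f) + 8 = 1246/115 + f)
L = -3 + I*√82 (L = -3 + √(-57 + (1 - 1*26)) = -3 + √(-57 + (1 - 26)) = -3 + √(-57 - 25) = -3 + √(-82) = -3 + I*√82 ≈ -3.0 + 9.0554*I)
R(r) = r³ (R(r) = r²*r = r³)
K(129) + R(L) = (1246/115 + 129) + (-3 + I*√82)³ = 16081/115 + (-3 + I*√82)³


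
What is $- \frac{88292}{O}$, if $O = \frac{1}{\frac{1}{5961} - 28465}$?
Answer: $\frac{14981374552288}{5961} \approx 2.5132 \cdot 10^{9}$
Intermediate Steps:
$O = - \frac{5961}{169679864}$ ($O = \frac{1}{\frac{1}{5961} - 28465} = \frac{1}{- \frac{169679864}{5961}} = - \frac{5961}{169679864} \approx -3.5131 \cdot 10^{-5}$)
$- \frac{88292}{O} = - \frac{88292}{- \frac{5961}{169679864}} = \left(-88292\right) \left(- \frac{169679864}{5961}\right) = \frac{14981374552288}{5961}$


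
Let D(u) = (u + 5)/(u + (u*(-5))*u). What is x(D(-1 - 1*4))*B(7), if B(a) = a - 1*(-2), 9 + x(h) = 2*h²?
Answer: -81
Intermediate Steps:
D(u) = (5 + u)/(u - 5*u²) (D(u) = (5 + u)/(u + (-5*u)*u) = (5 + u)/(u - 5*u²))
x(h) = -9 + 2*h²
B(a) = 2 + a (B(a) = a + 2 = 2 + a)
x(D(-1 - 1*4))*B(7) = (-9 + 2*((-5 - (-1 - 1*4))/((-1 - 1*4)*(-1 + 5*(-1 - 1*4))))²)*(2 + 7) = (-9 + 2*((-5 - (-1 - 4))/((-1 - 4)*(-1 + 5*(-1 - 4))))²)*9 = (-9 + 2*((-5 - 1*(-5))/((-5)*(-1 + 5*(-5))))²)*9 = (-9 + 2*(-(-5 + 5)/(5*(-1 - 25)))²)*9 = (-9 + 2*(-⅕*0/(-26))²)*9 = (-9 + 2*(-⅕*(-1/26)*0)²)*9 = (-9 + 2*0²)*9 = (-9 + 2*0)*9 = (-9 + 0)*9 = -9*9 = -81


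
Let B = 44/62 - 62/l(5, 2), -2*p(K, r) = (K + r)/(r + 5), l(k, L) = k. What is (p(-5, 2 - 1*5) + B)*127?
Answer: -190754/155 ≈ -1230.7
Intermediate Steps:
p(K, r) = -(K + r)/(2*(5 + r)) (p(K, r) = -(K + r)/(2*(r + 5)) = -(K + r)/(2*(5 + r)))
B = -1812/155 (B = 44/62 - 62/5 = 44*(1/62) - 62*⅕ = 22/31 - 62/5 = -1812/155 ≈ -11.690)
(p(-5, 2 - 1*5) + B)*127 = ((-1*(-5) - (2 - 1*5))/(2*(5 + (2 - 1*5))) - 1812/155)*127 = ((5 - (2 - 5))/(2*(5 + (2 - 5))) - 1812/155)*127 = ((5 - 1*(-3))/(2*(5 - 3)) - 1812/155)*127 = ((½)*(5 + 3)/2 - 1812/155)*127 = ((½)*(½)*8 - 1812/155)*127 = (2 - 1812/155)*127 = -1502/155*127 = -190754/155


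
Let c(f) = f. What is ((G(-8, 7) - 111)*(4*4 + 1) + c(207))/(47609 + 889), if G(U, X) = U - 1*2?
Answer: -925/24249 ≈ -0.038146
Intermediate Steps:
G(U, X) = -2 + U (G(U, X) = U - 2 = -2 + U)
((G(-8, 7) - 111)*(4*4 + 1) + c(207))/(47609 + 889) = (((-2 - 8) - 111)*(4*4 + 1) + 207)/(47609 + 889) = ((-10 - 111)*(16 + 1) + 207)/48498 = (-121*17 + 207)*(1/48498) = (-2057 + 207)*(1/48498) = -1850*1/48498 = -925/24249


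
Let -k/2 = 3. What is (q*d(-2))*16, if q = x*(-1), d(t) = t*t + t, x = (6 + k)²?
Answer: 0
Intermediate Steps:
k = -6 (k = -2*3 = -6)
x = 0 (x = (6 - 6)² = 0² = 0)
d(t) = t + t² (d(t) = t² + t = t + t²)
q = 0 (q = 0*(-1) = 0)
(q*d(-2))*16 = (0*(-2*(1 - 2)))*16 = (0*(-2*(-1)))*16 = (0*2)*16 = 0*16 = 0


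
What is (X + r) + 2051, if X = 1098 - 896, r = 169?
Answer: 2422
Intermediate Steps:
X = 202
(X + r) + 2051 = (202 + 169) + 2051 = 371 + 2051 = 2422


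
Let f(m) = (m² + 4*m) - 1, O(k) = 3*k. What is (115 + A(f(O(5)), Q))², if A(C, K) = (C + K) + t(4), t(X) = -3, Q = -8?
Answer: 150544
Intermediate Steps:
f(m) = -1 + m² + 4*m
A(C, K) = -3 + C + K (A(C, K) = (C + K) - 3 = -3 + C + K)
(115 + A(f(O(5)), Q))² = (115 + (-3 + (-1 + (3*5)² + 4*(3*5)) - 8))² = (115 + (-3 + (-1 + 15² + 4*15) - 8))² = (115 + (-3 + (-1 + 225 + 60) - 8))² = (115 + (-3 + 284 - 8))² = (115 + 273)² = 388² = 150544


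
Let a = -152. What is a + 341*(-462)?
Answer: -157694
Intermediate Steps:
a + 341*(-462) = -152 + 341*(-462) = -152 - 157542 = -157694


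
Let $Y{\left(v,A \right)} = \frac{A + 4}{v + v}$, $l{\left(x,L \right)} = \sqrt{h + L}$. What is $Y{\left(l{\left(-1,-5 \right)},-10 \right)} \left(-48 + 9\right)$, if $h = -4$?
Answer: $- 39 i \approx - 39.0 i$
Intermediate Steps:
$l{\left(x,L \right)} = \sqrt{-4 + L}$
$Y{\left(v,A \right)} = \frac{4 + A}{2 v}$
$Y{\left(l{\left(-1,-5 \right)},-10 \right)} \left(-48 + 9\right) = \frac{4 - 10}{2 \sqrt{-4 - 5}} \left(-48 + 9\right) = \frac{1}{2} \frac{1}{\sqrt{-9}} \left(-6\right) \left(-39\right) = \frac{1}{2} \frac{1}{3 i} \left(-6\right) \left(-39\right) = \frac{1}{2} \left(- \frac{i}{3}\right) \left(-6\right) \left(-39\right) = i \left(-39\right) = - 39 i$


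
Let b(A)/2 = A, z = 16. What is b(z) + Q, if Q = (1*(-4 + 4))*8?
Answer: 32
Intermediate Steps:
b(A) = 2*A
Q = 0 (Q = (1*0)*8 = 0*8 = 0)
b(z) + Q = 2*16 + 0 = 32 + 0 = 32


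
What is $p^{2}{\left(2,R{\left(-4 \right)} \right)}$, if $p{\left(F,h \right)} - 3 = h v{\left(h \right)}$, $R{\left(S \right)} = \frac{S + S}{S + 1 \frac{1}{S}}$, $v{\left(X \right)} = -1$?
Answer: $\frac{361}{289} \approx 1.2491$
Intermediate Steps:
$R{\left(S \right)} = \frac{2 S}{S + \frac{1}{S}}$
$p{\left(F,h \right)} = 3 - h$ ($p{\left(F,h \right)} = 3 + h \left(-1\right) = 3 - h$)
$p^{2}{\left(2,R{\left(-4 \right)} \right)} = \left(3 - \frac{2 \left(-4\right)^{2}}{1 + \left(-4\right)^{2}}\right)^{2} = \left(3 - 2 \cdot 16 \frac{1}{1 + 16}\right)^{2} = \left(3 - 2 \cdot 16 \cdot \frac{1}{17}\right)^{2} = \left(3 - \frac{32}{17}\right)^{2} = \left(\frac{19}{17}\right)^{2} = \frac{361}{289}$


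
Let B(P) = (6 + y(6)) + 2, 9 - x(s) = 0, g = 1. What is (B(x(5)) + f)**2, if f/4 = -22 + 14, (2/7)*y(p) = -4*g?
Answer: 1444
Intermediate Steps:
x(s) = 9 (x(s) = 9 - 1*0 = 9 + 0 = 9)
y(p) = -14 (y(p) = 7*(-4*1)/2 = (7/2)*(-4) = -14)
B(P) = -6 (B(P) = (6 - 14) + 2 = -8 + 2 = -6)
f = -32 (f = 4*(-22 + 14) = 4*(-8) = -32)
(B(x(5)) + f)**2 = (-6 - 32)**2 = (-38)**2 = 1444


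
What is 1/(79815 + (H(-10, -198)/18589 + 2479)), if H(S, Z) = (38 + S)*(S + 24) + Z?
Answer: 18589/1529763360 ≈ 1.2152e-5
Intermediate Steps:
H(S, Z) = Z + (24 + S)*(38 + S) (H(S, Z) = (38 + S)*(24 + S) + Z = (24 + S)*(38 + S) + Z = Z + (24 + S)*(38 + S))
1/(79815 + (H(-10, -198)/18589 + 2479)) = 1/(79815 + ((912 - 198 + (-10)² + 62*(-10))/18589 + 2479)) = 1/(79815 + ((912 - 198 + 100 - 620)*(1/18589) + 2479)) = 1/(79815 + (194*(1/18589) + 2479)) = 1/(79815 + (194/18589 + 2479)) = 1/(79815 + 46082325/18589) = 1/(1529763360/18589) = 18589/1529763360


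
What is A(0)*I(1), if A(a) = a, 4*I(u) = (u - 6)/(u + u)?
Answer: 0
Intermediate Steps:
I(u) = (-6 + u)/(8*u) (I(u) = ((u - 6)/(u + u))/4 = ((-6 + u)/((2*u)))/4 = ((-6 + u)*(1/(2*u)))/4 = ((-6 + u)/(2*u))/4 = (-6 + u)/(8*u))
A(0)*I(1) = 0*((1/8)*(-6 + 1)/1) = 0*((1/8)*1*(-5)) = 0*(-5/8) = 0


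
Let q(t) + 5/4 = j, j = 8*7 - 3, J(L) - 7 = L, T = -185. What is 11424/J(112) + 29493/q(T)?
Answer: 15316/23 ≈ 665.91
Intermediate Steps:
J(L) = 7 + L
j = 53 (j = 56 - 3 = 53)
q(t) = 207/4 (q(t) = -5/4 + 53 = 207/4)
11424/J(112) + 29493/q(T) = 11424/(7 + 112) + 29493/(207/4) = 11424/119 + 29493*(4/207) = 11424*(1/119) + 13108/23 = 96 + 13108/23 = 15316/23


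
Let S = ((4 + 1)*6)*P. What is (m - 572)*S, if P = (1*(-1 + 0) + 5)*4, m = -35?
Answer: -291360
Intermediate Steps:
P = 16 (P = (1*(-1) + 5)*4 = (-1 + 5)*4 = 4*4 = 16)
S = 480 (S = ((4 + 1)*6)*16 = (5*6)*16 = 30*16 = 480)
(m - 572)*S = (-35 - 572)*480 = -607*480 = -291360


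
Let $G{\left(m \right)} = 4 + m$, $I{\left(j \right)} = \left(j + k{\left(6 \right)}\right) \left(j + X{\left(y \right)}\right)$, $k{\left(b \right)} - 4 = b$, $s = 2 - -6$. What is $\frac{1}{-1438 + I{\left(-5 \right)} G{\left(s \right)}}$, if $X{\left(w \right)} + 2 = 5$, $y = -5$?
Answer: $- \frac{1}{1558} \approx -0.00064185$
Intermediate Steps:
$s = 8$ ($s = 2 + 6 = 8$)
$X{\left(w \right)} = 3$ ($X{\left(w \right)} = -2 + 5 = 3$)
$k{\left(b \right)} = 4 + b$
$I{\left(j \right)} = \left(3 + j\right) \left(10 + j\right)$ ($I{\left(j \right)} = \left(j + \left(4 + 6\right)\right) \left(j + 3\right) = \left(j + 10\right) \left(3 + j\right) = \left(10 + j\right) \left(3 + j\right) = \left(3 + j\right) \left(10 + j\right)$)
$\frac{1}{-1438 + I{\left(-5 \right)} G{\left(s \right)}} = \frac{1}{-1438 + \left(30 + \left(-5\right)^{2} + 13 \left(-5\right)\right) \left(4 + 8\right)} = \frac{1}{-1438 + \left(30 + 25 - 65\right) 12} = \frac{1}{-1438 - 120} = \frac{1}{-1558} = - \frac{1}{1558}$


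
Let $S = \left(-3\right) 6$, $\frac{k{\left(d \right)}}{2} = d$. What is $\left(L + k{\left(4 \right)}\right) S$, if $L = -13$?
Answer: $90$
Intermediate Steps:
$k{\left(d \right)} = 2 d$
$S = -18$
$\left(L + k{\left(4 \right)}\right) S = \left(-13 + 2 \cdot 4\right) \left(-18\right) = \left(-13 + 8\right) \left(-18\right) = \left(-5\right) \left(-18\right) = 90$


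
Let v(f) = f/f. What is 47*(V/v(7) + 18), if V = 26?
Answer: 2068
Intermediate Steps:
v(f) = 1
47*(V/v(7) + 18) = 47*(26/1 + 18) = 47*(26*1 + 18) = 47*(26 + 18) = 47*44 = 2068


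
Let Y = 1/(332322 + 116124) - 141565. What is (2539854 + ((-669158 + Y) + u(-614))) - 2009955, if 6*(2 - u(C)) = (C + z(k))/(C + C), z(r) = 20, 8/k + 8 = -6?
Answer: -77323192801231/275345844 ≈ -2.8082e+5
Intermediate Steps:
k = -4/7 (k = 8/(-8 - 6) = 8/(-14) = 8*(-1/14) = -4/7 ≈ -0.57143)
u(C) = 2 - (20 + C)/(12*C) (u(C) = 2 - (C + 20)/(6*(C + C)) = 2 - (20 + C)/(6*(2*C)) = 2 - (20 + C)*1/(2*C)/6 = 2 - (20 + C)/(12*C))
Y = -63484257989/448446 (Y = 1/448446 - 141565 = -63484257989/448446 ≈ -1.4157e+5)
(2539854 + ((-669158 + Y) + u(-614))) - 2009955 = (2539854 + ((-669158 - 63484257989/448446) + (1/12)*(-20 + 23*(-614))/(-614))) - 2009955 = (2539854 + (-363565486457/448446 + (1/12)*(-1/614)*(-20 - 14122))) - 2009955 = (2539854 + (-363565486457/448446 + (1/12)*(-1/614)*(-14142))) - 2009955 = (2539854 + (-363565486457/448446 + 2357/1228)) - 2009955 = (2539854 - 223228680190987/275345844) - 2009955 = 476109563075789/275345844 - 2009955 = -77323192801231/275345844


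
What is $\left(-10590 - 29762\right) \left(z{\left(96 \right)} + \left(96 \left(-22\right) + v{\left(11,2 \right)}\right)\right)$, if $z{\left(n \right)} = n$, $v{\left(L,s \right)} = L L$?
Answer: $76467040$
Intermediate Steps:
$v{\left(L,s \right)} = L^{2}$
$\left(-10590 - 29762\right) \left(z{\left(96 \right)} + \left(96 \left(-22\right) + v{\left(11,2 \right)}\right)\right) = \left(-10590 - 29762\right) \left(96 + \left(96 \left(-22\right) + 11^{2}\right)\right) = - 40352 \left(96 + \left(-2112 + 121\right)\right) = - 40352 \left(96 - 1991\right) = \left(-40352\right) \left(-1895\right) = 76467040$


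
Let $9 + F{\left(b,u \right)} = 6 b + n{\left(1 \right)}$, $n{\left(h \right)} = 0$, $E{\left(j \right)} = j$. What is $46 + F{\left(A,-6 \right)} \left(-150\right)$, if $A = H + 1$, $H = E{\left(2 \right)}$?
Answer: $-1304$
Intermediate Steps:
$H = 2$
$A = 3$ ($A = 2 + 1 = 3$)
$F{\left(b,u \right)} = -9 + 6 b$ ($F{\left(b,u \right)} = -9 + \left(6 b + 0\right) = -9 + 6 b$)
$46 + F{\left(A,-6 \right)} \left(-150\right) = 46 + \left(-9 + 6 \cdot 3\right) \left(-150\right) = 46 + \left(-9 + 18\right) \left(-150\right) = 46 + 9 \left(-150\right) = 46 - 1350 = -1304$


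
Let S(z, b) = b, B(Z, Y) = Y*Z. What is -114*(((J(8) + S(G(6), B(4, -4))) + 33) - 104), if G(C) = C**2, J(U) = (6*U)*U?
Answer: -33858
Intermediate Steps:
J(U) = 6*U**2
-114*(((J(8) + S(G(6), B(4, -4))) + 33) - 104) = -114*(((6*8**2 - 4*4) + 33) - 104) = -114*(((6*64 - 16) + 33) - 104) = -114*(((384 - 16) + 33) - 104) = -114*((368 + 33) - 104) = -114*(401 - 104) = -114*297 = -33858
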